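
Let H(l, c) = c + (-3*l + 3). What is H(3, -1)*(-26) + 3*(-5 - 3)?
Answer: 158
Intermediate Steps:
H(l, c) = 3 + c - 3*l (H(l, c) = c + (3 - 3*l) = 3 + c - 3*l)
H(3, -1)*(-26) + 3*(-5 - 3) = (3 - 1 - 3*3)*(-26) + 3*(-5 - 3) = (3 - 1 - 9)*(-26) + 3*(-8) = -7*(-26) - 24 = 182 - 24 = 158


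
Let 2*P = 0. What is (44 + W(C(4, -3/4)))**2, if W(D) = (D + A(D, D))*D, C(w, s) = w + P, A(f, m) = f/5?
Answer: 99856/25 ≈ 3994.2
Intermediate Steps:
A(f, m) = f/5 (A(f, m) = f*(1/5) = f/5)
P = 0 (P = (1/2)*0 = 0)
C(w, s) = w (C(w, s) = w + 0 = w)
W(D) = 6*D**2/5 (W(D) = (D + D/5)*D = (6*D/5)*D = 6*D**2/5)
(44 + W(C(4, -3/4)))**2 = (44 + (6/5)*4**2)**2 = (44 + (6/5)*16)**2 = (44 + 96/5)**2 = (316/5)**2 = 99856/25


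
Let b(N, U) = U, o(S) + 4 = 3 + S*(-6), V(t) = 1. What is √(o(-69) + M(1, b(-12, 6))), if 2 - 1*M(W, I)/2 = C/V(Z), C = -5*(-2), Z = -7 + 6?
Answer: √397 ≈ 19.925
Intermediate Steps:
Z = -1
o(S) = -1 - 6*S (o(S) = -4 + (3 + S*(-6)) = -4 + (3 - 6*S) = -1 - 6*S)
C = 10
M(W, I) = -16 (M(W, I) = 4 - 20/1 = 4 - 20 = -16)
√(o(-69) + M(1, b(-12, 6))) = √((-1 - 6*(-69)) - 16) = √((-1 + 414) - 16) = √(413 - 16) = √397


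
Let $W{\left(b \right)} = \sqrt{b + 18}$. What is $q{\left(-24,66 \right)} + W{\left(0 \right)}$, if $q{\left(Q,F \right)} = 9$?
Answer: $9 + 3 \sqrt{2} \approx 13.243$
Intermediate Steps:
$W{\left(b \right)} = \sqrt{18 + b}$
$q{\left(-24,66 \right)} + W{\left(0 \right)} = 9 + \sqrt{18 + 0} = 9 + \sqrt{18} = 9 + 3 \sqrt{2}$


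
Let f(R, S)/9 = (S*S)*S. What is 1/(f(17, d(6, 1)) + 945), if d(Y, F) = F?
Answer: 1/954 ≈ 0.0010482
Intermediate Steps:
f(R, S) = 9*S³ (f(R, S) = 9*((S*S)*S) = 9*(S²*S) = 9*S³)
1/(f(17, d(6, 1)) + 945) = 1/(9*1³ + 945) = 1/(9*1 + 945) = 1/(9 + 945) = 1/954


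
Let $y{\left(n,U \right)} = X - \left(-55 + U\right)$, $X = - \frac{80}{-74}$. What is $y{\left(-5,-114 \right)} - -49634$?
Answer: $\frac{1842751}{37} \approx 49804.0$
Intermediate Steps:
$X = \frac{40}{37}$ ($X = \left(-80\right) \left(- \frac{1}{74}\right) = \frac{40}{37} \approx 1.0811$)
$y{\left(n,U \right)} = \frac{2075}{37} - U$ ($y{\left(n,U \right)} = \frac{40}{37} - \left(-55 + U\right) = \frac{2075}{37} - U$)
$y{\left(-5,-114 \right)} - -49634 = \left(\frac{2075}{37} - -114\right) - -49634 = \left(\frac{2075}{37} + 114\right) + 49634 = \frac{6293}{37} + 49634 = \frac{1842751}{37}$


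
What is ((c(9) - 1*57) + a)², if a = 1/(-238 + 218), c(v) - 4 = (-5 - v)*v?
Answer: 12823561/400 ≈ 32059.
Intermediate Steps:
c(v) = 4 + v*(-5 - v) (c(v) = 4 + (-5 - v)*v = 4 + v*(-5 - v))
a = -1/20 (a = 1/(-20) = -1/20 ≈ -0.050000)
((c(9) - 1*57) + a)² = (((4 - 1*9² - 5*9) - 1*57) - 1/20)² = (((4 - 1*81 - 45) - 57) - 1/20)² = (((4 - 81 - 45) - 57) - 1/20)² = ((-122 - 57) - 1/20)² = (-179 - 1/20)² = (-3581/20)² = 12823561/400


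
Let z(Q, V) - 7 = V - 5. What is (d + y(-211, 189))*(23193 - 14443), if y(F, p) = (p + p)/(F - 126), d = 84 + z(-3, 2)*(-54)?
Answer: -392542500/337 ≈ -1.1648e+6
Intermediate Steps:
z(Q, V) = 2 + V (z(Q, V) = 7 + (V - 5) = 7 + (-5 + V) = 2 + V)
d = -132 (d = 84 + (2 + 2)*(-54) = 84 + 4*(-54) = 84 - 216 = -132)
y(F, p) = 2*p/(-126 + F) (y(F, p) = (2*p)/(-126 + F) = 2*p/(-126 + F))
(d + y(-211, 189))*(23193 - 14443) = (-132 + 2*189/(-126 - 211))*(23193 - 14443) = (-132 + 2*189/(-337))*8750 = (-132 + 2*189*(-1/337))*8750 = (-132 - 378/337)*8750 = -44862/337*8750 = -392542500/337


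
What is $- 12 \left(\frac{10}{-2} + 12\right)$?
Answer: $-84$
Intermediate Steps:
$- 12 \left(\frac{10}{-2} + 12\right) = - 12 \left(10 \left(- \frac{1}{2}\right) + 12\right) = - 12 \left(-5 + 12\right) = \left(-12\right) 7 = -84$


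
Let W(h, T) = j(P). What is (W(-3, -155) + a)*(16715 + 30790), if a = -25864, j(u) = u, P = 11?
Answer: -1228146765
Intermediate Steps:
W(h, T) = 11
(W(-3, -155) + a)*(16715 + 30790) = (11 - 25864)*(16715 + 30790) = -25853*47505 = -1228146765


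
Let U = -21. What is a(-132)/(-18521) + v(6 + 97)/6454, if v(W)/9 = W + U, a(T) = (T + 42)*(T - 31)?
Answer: -40505841/59767267 ≈ -0.67773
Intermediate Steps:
a(T) = (-31 + T)*(42 + T) (a(T) = (42 + T)*(-31 + T) = (-31 + T)*(42 + T))
v(W) = -189 + 9*W (v(W) = 9*(W - 21) = 9*(-21 + W) = -189 + 9*W)
a(-132)/(-18521) + v(6 + 97)/6454 = (-1302 + (-132)² + 11*(-132))/(-18521) + (-189 + 9*(6 + 97))/6454 = (-1302 + 17424 - 1452)*(-1/18521) + (-189 + 9*103)*(1/6454) = 14670*(-1/18521) + (-189 + 927)*(1/6454) = -14670/18521 + 738*(1/6454) = -14670/18521 + 369/3227 = -40505841/59767267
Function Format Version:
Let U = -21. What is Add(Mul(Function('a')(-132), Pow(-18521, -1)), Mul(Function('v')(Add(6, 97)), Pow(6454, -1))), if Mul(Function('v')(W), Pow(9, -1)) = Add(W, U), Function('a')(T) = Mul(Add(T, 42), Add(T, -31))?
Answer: Rational(-40505841, 59767267) ≈ -0.67773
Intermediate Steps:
Function('a')(T) = Mul(Add(-31, T), Add(42, T)) (Function('a')(T) = Mul(Add(42, T), Add(-31, T)) = Mul(Add(-31, T), Add(42, T)))
Function('v')(W) = Add(-189, Mul(9, W)) (Function('v')(W) = Mul(9, Add(W, -21)) = Mul(9, Add(-21, W)) = Add(-189, Mul(9, W)))
Add(Mul(Function('a')(-132), Pow(-18521, -1)), Mul(Function('v')(Add(6, 97)), Pow(6454, -1))) = Add(Mul(Add(-1302, Pow(-132, 2), Mul(11, -132)), Pow(-18521, -1)), Mul(Add(-189, Mul(9, Add(6, 97))), Pow(6454, -1))) = Add(Mul(Add(-1302, 17424, -1452), Rational(-1, 18521)), Mul(Add(-189, Mul(9, 103)), Rational(1, 6454))) = Add(Mul(14670, Rational(-1, 18521)), Mul(Add(-189, 927), Rational(1, 6454))) = Add(Rational(-14670, 18521), Mul(738, Rational(1, 6454))) = Add(Rational(-14670, 18521), Rational(369, 3227)) = Rational(-40505841, 59767267)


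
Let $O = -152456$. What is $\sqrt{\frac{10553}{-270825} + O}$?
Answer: $\frac{i \sqrt{447282726855249}}{54165} \approx 390.46 i$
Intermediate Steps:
$\sqrt{\frac{10553}{-270825} + O} = \sqrt{\frac{10553}{-270825} - 152456} = \sqrt{10553 \left(- \frac{1}{270825}\right) - 152456} = \sqrt{- \frac{10553}{270825} - 152456} = \sqrt{- \frac{41288906753}{270825}} = \frac{i \sqrt{447282726855249}}{54165}$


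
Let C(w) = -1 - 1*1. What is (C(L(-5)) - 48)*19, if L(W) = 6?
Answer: -950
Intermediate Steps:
C(w) = -2 (C(w) = -1 - 1 = -2)
(C(L(-5)) - 48)*19 = (-2 - 48)*19 = -50*19 = -950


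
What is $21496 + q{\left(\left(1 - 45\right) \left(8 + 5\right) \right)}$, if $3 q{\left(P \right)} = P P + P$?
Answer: $\frac{391100}{3} \approx 1.3037 \cdot 10^{5}$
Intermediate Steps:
$q{\left(P \right)} = \frac{P}{3} + \frac{P^{2}}{3}$ ($q{\left(P \right)} = \frac{P P + P}{3} = \frac{P^{2} + P}{3} = \frac{P + P^{2}}{3} = \frac{P}{3} + \frac{P^{2}}{3}$)
$21496 + q{\left(\left(1 - 45\right) \left(8 + 5\right) \right)} = 21496 + \frac{\left(1 - 45\right) \left(8 + 5\right) \left(1 + \left(1 - 45\right) \left(8 + 5\right)\right)}{3} = 21496 + \frac{\left(-44\right) 13 \left(1 - 572\right)}{3} = 21496 + \frac{1}{3} \left(-572\right) \left(1 - 572\right) = 21496 + \frac{1}{3} \left(-572\right) \left(-571\right) = 21496 + \frac{326612}{3} = \frac{391100}{3}$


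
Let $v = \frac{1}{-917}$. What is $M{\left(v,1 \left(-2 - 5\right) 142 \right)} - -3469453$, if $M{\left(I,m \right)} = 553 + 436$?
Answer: $3470442$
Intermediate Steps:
$v = - \frac{1}{917} \approx -0.0010905$
$M{\left(I,m \right)} = 989$
$M{\left(v,1 \left(-2 - 5\right) 142 \right)} - -3469453 = 989 - -3469453 = 989 + 3469453 = 3470442$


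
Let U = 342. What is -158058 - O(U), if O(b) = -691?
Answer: -157367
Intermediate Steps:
-158058 - O(U) = -158058 - 1*(-691) = -158058 + 691 = -157367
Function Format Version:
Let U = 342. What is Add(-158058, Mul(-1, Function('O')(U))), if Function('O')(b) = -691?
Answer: -157367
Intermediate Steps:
Add(-158058, Mul(-1, Function('O')(U))) = Add(-158058, Mul(-1, -691)) = Add(-158058, 691) = -157367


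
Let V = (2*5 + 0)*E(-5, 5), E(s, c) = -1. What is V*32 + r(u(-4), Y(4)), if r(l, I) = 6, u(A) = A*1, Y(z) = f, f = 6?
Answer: -314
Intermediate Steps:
Y(z) = 6
u(A) = A
V = -10 (V = (2*5 + 0)*(-1) = (10 + 0)*(-1) = 10*(-1) = -10)
V*32 + r(u(-4), Y(4)) = -10*32 + 6 = -320 + 6 = -314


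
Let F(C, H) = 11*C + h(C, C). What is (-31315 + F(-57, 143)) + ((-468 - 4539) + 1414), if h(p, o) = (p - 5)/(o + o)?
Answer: -2025464/57 ≈ -35534.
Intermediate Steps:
h(p, o) = (-5 + p)/(2*o) (h(p, o) = (-5 + p)/((2*o)) = (-5 + p)*(1/(2*o)) = (-5 + p)/(2*o))
F(C, H) = 11*C + (-5 + C)/(2*C)
(-31315 + F(-57, 143)) + ((-468 - 4539) + 1414) = (-31315 + (½)*(-5 - 57 + 22*(-57)²)/(-57)) + ((-468 - 4539) + 1414) = (-31315 + (½)*(-1/57)*(-5 - 57 + 22*3249)) + (-5007 + 1414) = (-31315 + (½)*(-1/57)*(-5 - 57 + 71478)) - 3593 = (-31315 + (½)*(-1/57)*71416) - 3593 = (-31315 - 35708/57) - 3593 = -1820663/57 - 3593 = -2025464/57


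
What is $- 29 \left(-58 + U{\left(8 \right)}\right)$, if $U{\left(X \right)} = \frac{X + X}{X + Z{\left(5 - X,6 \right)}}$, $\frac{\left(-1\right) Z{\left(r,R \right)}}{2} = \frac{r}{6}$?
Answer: $\frac{14674}{9} \approx 1630.4$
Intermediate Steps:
$Z{\left(r,R \right)} = - \frac{r}{3}$ ($Z{\left(r,R \right)} = - 2 \frac{r}{6} = - \frac{r}{3}$)
$U{\left(X \right)} = \frac{2 X}{- \frac{5}{3} + \frac{4 X}{3}}$ ($U{\left(X \right)} = \frac{X + X}{X - \frac{5 - X}{3}} = \frac{2 X}{X + \left(- \frac{5}{3} + \frac{X}{3}\right)} = \frac{2 X}{- \frac{5}{3} + \frac{4 X}{3}}$)
$- 29 \left(-58 + U{\left(8 \right)}\right) = - 29 \left(-58 + 6 \cdot 8 \frac{1}{-5 + 4 \cdot 8}\right) = - 29 \left(-58 + 6 \cdot 8 \frac{1}{-5 + 32}\right) = - 29 \left(-58 + 6 \cdot 8 \cdot \frac{1}{27}\right) = - 29 \left(-58 + \frac{16}{9}\right) = \left(-29\right) \left(- \frac{506}{9}\right) = \frac{14674}{9}$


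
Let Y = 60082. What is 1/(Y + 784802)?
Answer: 1/844884 ≈ 1.1836e-6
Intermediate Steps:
1/(Y + 784802) = 1/(60082 + 784802) = 1/844884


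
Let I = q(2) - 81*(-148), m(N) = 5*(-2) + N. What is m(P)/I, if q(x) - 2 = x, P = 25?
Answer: 15/11992 ≈ 0.0012508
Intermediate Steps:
q(x) = 2 + x
m(N) = -10 + N
I = 11992 (I = (2 + 2) - 81*(-148) = 4 + 11988 = 11992)
m(P)/I = (-10 + 25)/11992 = 15*(1/11992) = 15/11992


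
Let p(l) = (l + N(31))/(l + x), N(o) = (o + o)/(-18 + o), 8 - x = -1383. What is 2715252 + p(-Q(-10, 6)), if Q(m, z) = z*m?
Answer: 51217799318/18863 ≈ 2.7153e+6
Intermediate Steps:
x = 1391 (x = 8 - 1*(-1383) = 8 + 1383 = 1391)
N(o) = 2*o/(-18 + o) (N(o) = (2*o)/(-18 + o) = 2*o/(-18 + o))
Q(m, z) = m*z
p(l) = (62/13 + l)/(1391 + l) (p(l) = (l + 2*31/(-18 + 31))/(l + 1391) = (l + 2*31/13)/(1391 + l) = (l + 2*31*(1/13))/(1391 + l) = (l + 62/13)/(1391 + l) = (62/13 + l)/(1391 + l))
2715252 + p(-Q(-10, 6)) = 2715252 + (62/13 - (-10)*6)/(1391 - (-10)*6) = 2715252 + (62/13 - 1*(-60))/(1391 - 1*(-60)) = 2715252 + (62/13 + 60)/(1391 + 60) = 2715252 + (842/13)/1451 = 2715252 + (1/1451)*(842/13) = 2715252 + 842/18863 = 51217799318/18863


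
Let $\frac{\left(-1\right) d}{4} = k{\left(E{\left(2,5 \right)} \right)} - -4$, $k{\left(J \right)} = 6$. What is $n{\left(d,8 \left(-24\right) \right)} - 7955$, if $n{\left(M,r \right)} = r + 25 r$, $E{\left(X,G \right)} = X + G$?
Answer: $-12947$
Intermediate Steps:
$E{\left(X,G \right)} = G + X$
$d = -40$ ($d = - 4 \left(6 - -4\right) = - 4 \left(6 + 4\right) = \left(-4\right) 10 = -40$)
$n{\left(M,r \right)} = 26 r$
$n{\left(d,8 \left(-24\right) \right)} - 7955 = 26 \cdot 8 \left(-24\right) - 7955 = 26 \left(-192\right) - 7955 = -4992 - 7955 = -12947$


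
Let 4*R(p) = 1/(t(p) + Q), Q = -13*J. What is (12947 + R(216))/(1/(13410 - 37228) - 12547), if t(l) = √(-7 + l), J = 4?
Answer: -769386947136/745616895265 + 11909*√209/1491233790530 ≈ -1.0319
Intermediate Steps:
Q = -52 (Q = -13*4 = -52)
R(p) = 1/(4*(-52 + √(-7 + p))) (R(p) = 1/(4*(√(-7 + p) - 52)) = 1/(4*(-52 + √(-7 + p))))
(12947 + R(216))/(1/(13410 - 37228) - 12547) = (12947 + 1/(4*(-52 + √(-7 + 216))))/(1/(13410 - 37228) - 12547) = (12947 + 1/(4*(-52 + √209)))/(1/(-23818) - 12547) = (12947 + 1/(4*(-52 + √209)))/(-1/23818 - 12547) = (12947 + 1/(4*(-52 + √209)))/(-298844447/23818) = (12947 + 1/(4*(-52 + √209)))*(-23818/298844447) = -28033786/27167677 - 11909/(597688894*(-52 + √209))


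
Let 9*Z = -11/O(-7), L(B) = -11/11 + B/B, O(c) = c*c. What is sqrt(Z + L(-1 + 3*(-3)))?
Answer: I*sqrt(11)/21 ≈ 0.15793*I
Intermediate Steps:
O(c) = c**2
L(B) = 0 (L(B) = -11*1/11 + 1 = -1 + 1 = 0)
Z = -11/441 (Z = (-11/((-7)**2))/9 = (-11/49)/9 = (-11*1/49)/9 = (1/9)*(-11/49) = -11/441 ≈ -0.024943)
sqrt(Z + L(-1 + 3*(-3))) = sqrt(-11/441 + 0) = sqrt(-11/441) = I*sqrt(11)/21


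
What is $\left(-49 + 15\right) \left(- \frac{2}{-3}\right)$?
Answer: $- \frac{68}{3} \approx -22.667$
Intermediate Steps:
$\left(-49 + 15\right) \left(- \frac{2}{-3}\right) = - 34 \left(\left(-2\right) \left(- \frac{1}{3}\right)\right) = \left(-34\right) \frac{2}{3} = - \frac{68}{3}$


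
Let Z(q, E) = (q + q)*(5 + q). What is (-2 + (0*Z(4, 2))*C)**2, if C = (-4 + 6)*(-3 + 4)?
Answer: 4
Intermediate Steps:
Z(q, E) = 2*q*(5 + q) (Z(q, E) = (2*q)*(5 + q) = 2*q*(5 + q))
C = 2 (C = 2*1 = 2)
(-2 + (0*Z(4, 2))*C)**2 = (-2 + (0*(2*4*(5 + 4)))*2)**2 = (-2 + (0*(2*4*9))*2)**2 = (-2 + (0*72)*2)**2 = (-2 + 0*2)**2 = (-2 + 0)**2 = (-2)**2 = 4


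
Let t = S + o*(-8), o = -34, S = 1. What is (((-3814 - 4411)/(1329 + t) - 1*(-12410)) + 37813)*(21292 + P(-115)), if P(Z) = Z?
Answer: 189296546413/178 ≈ 1.0635e+9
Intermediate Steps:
t = 273 (t = 1 - 34*(-8) = 1 + 272 = 273)
(((-3814 - 4411)/(1329 + t) - 1*(-12410)) + 37813)*(21292 + P(-115)) = (((-3814 - 4411)/(1329 + 273) - 1*(-12410)) + 37813)*(21292 - 115) = ((-8225/1602 + 12410) + 37813)*21177 = (19872595/1602 + 37813)*21177 = (80449021/1602)*21177 = 189296546413/178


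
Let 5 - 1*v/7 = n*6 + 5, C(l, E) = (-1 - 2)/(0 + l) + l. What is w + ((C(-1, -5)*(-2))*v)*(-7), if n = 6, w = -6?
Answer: -7062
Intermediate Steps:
C(l, E) = l - 3/l (C(l, E) = -3/l + l = l - 3/l)
v = -252 (v = 35 - 7*(6*6 + 5) = 35 - 7*(36 + 5) = 35 - 7*41 = 35 - 287 = -252)
w + ((C(-1, -5)*(-2))*v)*(-7) = -6 + (((-1 - 3/(-1))*(-2))*(-252))*(-7) = -6 + (((-1 - 3*(-1))*(-2))*(-252))*(-7) = -6 + (((-1 + 3)*(-2))*(-252))*(-7) = -6 + ((2*(-2))*(-252))*(-7) = -6 - 4*(-252)*(-7) = -6 + 1008*(-7) = -6 - 7056 = -7062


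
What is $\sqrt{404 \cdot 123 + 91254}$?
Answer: $13 \sqrt{834} \approx 375.43$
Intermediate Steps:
$\sqrt{404 \cdot 123 + 91254} = \sqrt{49692 + 91254} = \sqrt{140946} = 13 \sqrt{834}$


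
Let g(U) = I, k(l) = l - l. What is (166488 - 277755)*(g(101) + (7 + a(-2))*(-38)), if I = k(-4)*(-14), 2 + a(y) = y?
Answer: 12684438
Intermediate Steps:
k(l) = 0
a(y) = -2 + y
I = 0 (I = 0*(-14) = 0)
g(U) = 0
(166488 - 277755)*(g(101) + (7 + a(-2))*(-38)) = (166488 - 277755)*(0 + (7 + (-2 - 2))*(-38)) = -111267*(0 + (7 - 4)*(-38)) = -111267*(0 + 3*(-38)) = -111267*(0 - 114) = -111267*(-114) = 12684438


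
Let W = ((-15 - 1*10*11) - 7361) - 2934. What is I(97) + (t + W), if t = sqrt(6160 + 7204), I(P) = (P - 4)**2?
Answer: -1771 + 2*sqrt(3341) ≈ -1655.4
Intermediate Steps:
I(P) = (-4 + P)**2
t = 2*sqrt(3341) (t = sqrt(13364) = 2*sqrt(3341) ≈ 115.60)
W = -10420 (W = ((-15 - 10*11) - 7361) - 2934 = ((-15 - 110) - 7361) - 2934 = (-125 - 7361) - 2934 = -7486 - 2934 = -10420)
I(97) + (t + W) = (-4 + 97)**2 + (2*sqrt(3341) - 10420) = 93**2 + (-10420 + 2*sqrt(3341)) = 8649 + (-10420 + 2*sqrt(3341)) = -1771 + 2*sqrt(3341)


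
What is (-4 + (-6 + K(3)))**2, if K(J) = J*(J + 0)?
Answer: 1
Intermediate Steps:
K(J) = J**2 (K(J) = J*J = J**2)
(-4 + (-6 + K(3)))**2 = (-4 + (-6 + 3**2))**2 = (-4 + (-6 + 9))**2 = (-4 + 3)**2 = (-1)**2 = 1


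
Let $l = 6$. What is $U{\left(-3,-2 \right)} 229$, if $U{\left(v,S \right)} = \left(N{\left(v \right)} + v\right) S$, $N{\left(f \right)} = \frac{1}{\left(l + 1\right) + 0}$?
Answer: $\frac{9160}{7} \approx 1308.6$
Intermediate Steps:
$N{\left(f \right)} = \frac{1}{7}$ ($N{\left(f \right)} = \frac{1}{\left(6 + 1\right) + 0} = \frac{1}{7 + 0} = \frac{1}{7}$)
$U{\left(v,S \right)} = S \left(\frac{1}{7} + v\right)$ ($U{\left(v,S \right)} = \left(\frac{1}{7} + v\right) S = S \left(\frac{1}{7} + v\right)$)
$U{\left(-3,-2 \right)} 229 = - 2 \left(\frac{1}{7} - 3\right) 229 = \left(-2\right) \left(- \frac{20}{7}\right) 229 = \frac{40}{7} \cdot 229 = \frac{9160}{7}$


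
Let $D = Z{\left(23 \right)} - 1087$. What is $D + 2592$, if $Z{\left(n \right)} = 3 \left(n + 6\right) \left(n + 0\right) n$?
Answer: $47528$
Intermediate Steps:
$Z{\left(n \right)} = 3 n^{2} \left(6 + n\right)$ ($Z{\left(n \right)} = 3 \left(6 + n\right) n n = 3 n \left(6 + n\right) n = 3 n^{2} \left(6 + n\right)$)
$D = 44936$ ($D = 3 \cdot 23^{2} \left(6 + 23\right) - 1087 = 3 \cdot 529 \cdot 29 - 1087 = 46023 - 1087 = 44936$)
$D + 2592 = 44936 + 2592 = 47528$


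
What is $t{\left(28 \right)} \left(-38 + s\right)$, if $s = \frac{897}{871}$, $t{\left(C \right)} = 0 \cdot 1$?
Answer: $0$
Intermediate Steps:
$t{\left(C \right)} = 0$
$s = \frac{69}{67}$ ($s = 897 \cdot \frac{1}{871} = \frac{69}{67} \approx 1.0299$)
$t{\left(28 \right)} \left(-38 + s\right) = 0 \left(-38 + \frac{69}{67}\right) = 0 \left(- \frac{2477}{67}\right) = 0$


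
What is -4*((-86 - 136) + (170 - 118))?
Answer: 680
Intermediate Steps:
-4*((-86 - 136) + (170 - 118)) = -4*(-222 + 52) = -4*(-170) = 680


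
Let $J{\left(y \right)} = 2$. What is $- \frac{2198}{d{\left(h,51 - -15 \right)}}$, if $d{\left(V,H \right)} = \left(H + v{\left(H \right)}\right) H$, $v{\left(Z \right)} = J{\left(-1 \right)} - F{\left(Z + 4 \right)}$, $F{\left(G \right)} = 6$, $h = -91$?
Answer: $- \frac{1099}{2046} \approx -0.53715$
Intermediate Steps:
$v{\left(Z \right)} = -4$ ($v{\left(Z \right)} = 2 - 6 = -4$)
$d{\left(V,H \right)} = H \left(-4 + H\right)$ ($d{\left(V,H \right)} = \left(H - 4\right) H = \left(-4 + H\right) H = H \left(-4 + H\right)$)
$- \frac{2198}{d{\left(h,51 - -15 \right)}} = - \frac{2198}{\left(51 - -15\right) \left(-4 + \left(51 - -15\right)\right)} = - \frac{2198}{\left(51 + 15\right) \left(-4 + \left(51 + 15\right)\right)} = - \frac{2198}{66 \left(-4 + 66\right)} = - \frac{2198}{66 \cdot 62} = - \frac{2198}{4092} = \left(-2198\right) \frac{1}{4092} = - \frac{1099}{2046}$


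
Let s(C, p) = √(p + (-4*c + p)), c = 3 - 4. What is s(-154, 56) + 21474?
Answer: 21474 + 2*√29 ≈ 21485.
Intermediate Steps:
c = -1
s(C, p) = √(4 + 2*p) (s(C, p) = √(p + (-4*(-1) + p)) = √(p + (4 + p)) = √(4 + 2*p))
s(-154, 56) + 21474 = √(4 + 2*56) + 21474 = √(4 + 112) + 21474 = √116 + 21474 = 2*√29 + 21474 = 21474 + 2*√29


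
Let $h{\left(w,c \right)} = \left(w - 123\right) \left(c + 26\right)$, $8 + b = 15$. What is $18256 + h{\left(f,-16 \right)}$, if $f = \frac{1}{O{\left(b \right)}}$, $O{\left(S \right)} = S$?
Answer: $\frac{119192}{7} \approx 17027.0$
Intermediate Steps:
$b = 7$ ($b = -8 + 15 = 7$)
$f = \frac{1}{7} \approx 0.14286$
$h{\left(w,c \right)} = \left(-123 + w\right) \left(26 + c\right)$
$18256 + h{\left(f,-16 \right)} = 18256 - \frac{8600}{7} = \frac{119192}{7}$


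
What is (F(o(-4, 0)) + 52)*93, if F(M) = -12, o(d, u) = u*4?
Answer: 3720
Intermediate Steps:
o(d, u) = 4*u
(F(o(-4, 0)) + 52)*93 = (-12 + 52)*93 = 40*93 = 3720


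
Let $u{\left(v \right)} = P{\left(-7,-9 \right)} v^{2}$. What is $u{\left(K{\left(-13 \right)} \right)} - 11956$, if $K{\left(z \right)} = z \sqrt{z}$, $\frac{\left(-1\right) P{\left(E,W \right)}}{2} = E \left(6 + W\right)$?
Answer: $80318$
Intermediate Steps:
$P{\left(E,W \right)} = - 2 E \left(6 + W\right)$
$K{\left(z \right)} = z^{\frac{3}{2}}$
$u{\left(v \right)} = - 42 v^{2}$ ($u{\left(v \right)} = \left(-2\right) \left(-7\right) \left(6 - 9\right) v^{2} = \left(-2\right) \left(-7\right) \left(-3\right) v^{2} = - 42 v^{2}$)
$u{\left(K{\left(-13 \right)} \right)} - 11956 = - 42 \left(\left(-13\right)^{\frac{3}{2}}\right)^{2} - 11956 = - 42 \left(- 13 i \sqrt{13}\right)^{2} - 11956 = \left(-42\right) \left(-2197\right) - 11956 = 92274 - 11956 = 80318$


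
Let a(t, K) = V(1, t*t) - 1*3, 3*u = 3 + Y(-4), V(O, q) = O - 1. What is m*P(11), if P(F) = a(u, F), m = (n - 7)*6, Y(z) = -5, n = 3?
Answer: 72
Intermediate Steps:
V(O, q) = -1 + O
u = -⅔ (u = (3 - 5)/3 = (⅓)*(-2) = -⅔ ≈ -0.66667)
m = -24 (m = (3 - 7)*6 = -4*6 = -24)
a(t, K) = -3 (a(t, K) = (-1 + 1) - 1*3 = 0 - 3 = -3)
P(F) = -3
m*P(11) = -24*(-3) = 72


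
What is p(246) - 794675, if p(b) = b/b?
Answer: -794674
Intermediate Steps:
p(b) = 1
p(246) - 794675 = 1 - 794675 = -794674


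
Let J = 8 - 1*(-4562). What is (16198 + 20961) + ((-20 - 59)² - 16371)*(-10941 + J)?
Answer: 64575389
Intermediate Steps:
J = 4570 (J = 8 + 4562 = 4570)
(16198 + 20961) + ((-20 - 59)² - 16371)*(-10941 + J) = (16198 + 20961) + ((-20 - 59)² - 16371)*(-10941 + 4570) = 37159 + ((-79)² - 16371)*(-6371) = 37159 + (6241 - 16371)*(-6371) = 37159 - 10130*(-6371) = 37159 + 64538230 = 64575389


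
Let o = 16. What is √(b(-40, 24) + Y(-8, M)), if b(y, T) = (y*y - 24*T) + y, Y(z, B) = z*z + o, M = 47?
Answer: 2*√266 ≈ 32.619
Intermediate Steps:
Y(z, B) = 16 + z² (Y(z, B) = z*z + 16 = z² + 16 = 16 + z²)
b(y, T) = y + y² - 24*T (b(y, T) = (y² - 24*T) + y = y + y² - 24*T)
√(b(-40, 24) + Y(-8, M)) = √((-40 + (-40)² - 24*24) + (16 + (-8)²)) = √((-40 + 1600 - 576) + (16 + 64)) = √(984 + 80) = √1064 = 2*√266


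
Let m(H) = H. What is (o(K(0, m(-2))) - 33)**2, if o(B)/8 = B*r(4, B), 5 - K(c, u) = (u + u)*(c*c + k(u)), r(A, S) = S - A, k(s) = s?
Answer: 18225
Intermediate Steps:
K(c, u) = 5 - 2*u*(u + c**2) (K(c, u) = 5 - (u + u)*(c*c + u) = 5 - 2*u*(c**2 + u) = 5 - 2*u*(u + c**2))
o(B) = 8*B*(-4 + B) (o(B) = 8*(B*(B - 1*4)) = 8*(B*(B - 4)) = 8*(B*(-4 + B)) = 8*B*(-4 + B))
(o(K(0, m(-2))) - 33)**2 = (8*(5 - 2*(-2)**2 - 2*(-2)*0**2)*(-4 + (5 - 2*(-2)**2 - 2*(-2)*0**2)) - 33)**2 = (8*(5 - 2*4 - 2*(-2)*0)*(-4 + (5 - 2*4 - 2*(-2)*0)) - 33)**2 = (8*(5 - 8 + 0)*(-4 + (5 - 8 + 0)) - 33)**2 = (8*(-3)*(-4 - 3) - 33)**2 = (8*(-3)*(-7) - 33)**2 = (168 - 33)**2 = 135**2 = 18225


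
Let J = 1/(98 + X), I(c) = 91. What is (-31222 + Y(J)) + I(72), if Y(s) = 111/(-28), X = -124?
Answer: -871779/28 ≈ -31135.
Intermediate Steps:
J = -1/26 (J = 1/(98 - 124) = 1/(-26) = -1/26 ≈ -0.038462)
Y(s) = -111/28 (Y(s) = 111*(-1/28) = -111/28)
(-31222 + Y(J)) + I(72) = (-31222 - 111/28) + 91 = -874327/28 + 91 = -871779/28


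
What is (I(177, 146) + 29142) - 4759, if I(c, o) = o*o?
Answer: 45699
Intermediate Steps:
I(c, o) = o²
(I(177, 146) + 29142) - 4759 = (146² + 29142) - 4759 = (21316 + 29142) - 4759 = 50458 - 4759 = 45699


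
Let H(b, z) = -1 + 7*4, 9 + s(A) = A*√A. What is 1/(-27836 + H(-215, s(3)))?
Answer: -1/27809 ≈ -3.5960e-5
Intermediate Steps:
s(A) = -9 + A^(3/2) (s(A) = -9 + A*√A = -9 + A^(3/2))
H(b, z) = 27 (H(b, z) = -1 + 28 = 27)
1/(-27836 + H(-215, s(3))) = 1/(-27836 + 27) = 1/(-27809) = -1/27809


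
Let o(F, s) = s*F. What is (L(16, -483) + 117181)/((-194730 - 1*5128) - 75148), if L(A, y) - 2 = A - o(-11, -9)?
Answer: -58550/137503 ≈ -0.42581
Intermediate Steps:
o(F, s) = F*s
L(A, y) = -97 + A (L(A, y) = 2 + (A - (-11)*(-9)) = 2 + (A - 1*99) = 2 + (A - 99) = 2 + (-99 + A) = -97 + A)
(L(16, -483) + 117181)/((-194730 - 1*5128) - 75148) = ((-97 + 16) + 117181)/((-194730 - 1*5128) - 75148) = (-81 + 117181)/((-194730 - 5128) - 75148) = 117100/(-199858 - 75148) = 117100/(-275006) = 117100*(-1/275006) = -58550/137503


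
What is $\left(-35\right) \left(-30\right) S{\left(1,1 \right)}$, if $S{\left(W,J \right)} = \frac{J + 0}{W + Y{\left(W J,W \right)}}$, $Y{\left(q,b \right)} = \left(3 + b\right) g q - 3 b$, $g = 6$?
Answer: $\frac{525}{11} \approx 47.727$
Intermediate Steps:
$Y{\left(q,b \right)} = - 3 b + q \left(18 + 6 b\right)$ ($Y{\left(q,b \right)} = \left(3 + b\right) 6 q - 3 b = \left(18 + 6 b\right) q - 3 b = q \left(18 + 6 b\right) - 3 b = - 3 b + q \left(18 + 6 b\right)$)
$S{\left(W,J \right)} = \frac{J}{- 2 W + 6 J W^{2} + 18 J W}$ ($S{\left(W,J \right)} = \frac{J + 0}{W + \left(- 3 W + 18 W J + 6 W W J\right)} = \frac{J}{W + \left(- 3 W + 18 J W + 6 W J W\right)} = \frac{J}{W + \left(- 3 W + 18 J W + 6 J W^{2}\right)} = \frac{J}{W + \left(- 3 W + 6 J W^{2} + 18 J W\right)} = \frac{J}{- 2 W + 6 J W^{2} + 18 J W}$)
$\left(-35\right) \left(-30\right) S{\left(1,1 \right)} = \left(-35\right) \left(-30\right) \frac{1}{2} \cdot 1 \cdot 1^{-1} \frac{1}{-1 + 9 \cdot 1 + 3 \cdot 1 \cdot 1} = 1050 \cdot \frac{1}{2} \cdot 1 \cdot 1 \frac{1}{-1 + 9 + 3} = 1050 \cdot \frac{1}{2} \cdot 1 \cdot 1 \cdot \frac{1}{11} = 1050 \cdot \frac{1}{22} = \frac{525}{11}$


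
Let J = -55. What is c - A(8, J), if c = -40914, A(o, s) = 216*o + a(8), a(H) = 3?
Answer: -42645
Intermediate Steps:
A(o, s) = 3 + 216*o (A(o, s) = 216*o + 3 = 3 + 216*o)
c - A(8, J) = -40914 - (3 + 216*8) = -40914 - (3 + 1728) = -40914 - 1*1731 = -40914 - 1731 = -42645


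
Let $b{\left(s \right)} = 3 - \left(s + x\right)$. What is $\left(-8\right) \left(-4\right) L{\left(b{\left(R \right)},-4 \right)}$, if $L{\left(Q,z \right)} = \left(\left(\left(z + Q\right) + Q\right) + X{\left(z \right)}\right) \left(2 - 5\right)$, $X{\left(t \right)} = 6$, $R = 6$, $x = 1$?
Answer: $576$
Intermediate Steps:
$b{\left(s \right)} = 2 - s$ ($b{\left(s \right)} = 3 - \left(s + 1\right) = 3 - \left(1 + s\right) = 2 - s$)
$L{\left(Q,z \right)} = -18 - 6 Q - 3 z$ ($L{\left(Q,z \right)} = \left(\left(\left(z + Q\right) + Q\right) + 6\right) \left(2 - 5\right) = \left(\left(\left(Q + z\right) + Q\right) + 6\right) \left(-3\right) = \left(\left(z + 2 Q\right) + 6\right) \left(-3\right) = \left(6 + z + 2 Q\right) \left(-3\right) = -18 - 6 Q - 3 z$)
$\left(-8\right) \left(-4\right) L{\left(b{\left(R \right)},-4 \right)} = \left(-8\right) \left(-4\right) \left(-18 - 6 \left(2 - 6\right) - -12\right) = 32 \left(-18 - 6 \left(2 - 6\right) + 12\right) = 32 \left(-18 - -24 + 12\right) = 32 \left(-18 + 24 + 12\right) = 32 \cdot 18 = 576$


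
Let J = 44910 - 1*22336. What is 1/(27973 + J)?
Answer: 1/50547 ≈ 1.9784e-5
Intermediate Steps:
J = 22574 (J = 44910 - 22336 = 22574)
1/(27973 + J) = 1/(27973 + 22574) = 1/50547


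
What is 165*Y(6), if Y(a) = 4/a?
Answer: 110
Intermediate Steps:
165*Y(6) = 165*(4/6) = 165*(4*(⅙)) = 165*(⅔) = 110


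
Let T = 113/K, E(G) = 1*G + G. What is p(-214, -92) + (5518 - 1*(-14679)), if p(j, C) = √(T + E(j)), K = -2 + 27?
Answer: 20197 + I*√10587/5 ≈ 20197.0 + 20.579*I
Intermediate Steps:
K = 25
E(G) = 2*G (E(G) = G + G = 2*G)
T = 113/25 ≈ 4.5200
p(j, C) = √(113/25 + 2*j)
p(-214, -92) + (5518 - 1*(-14679)) = √(113 + 50*(-214))/5 + (5518 - 1*(-14679)) = √(113 - 10700)/5 + (5518 + 14679) = √(-10587)/5 + 20197 = (I*√10587)/5 + 20197 = I*√10587/5 + 20197 = 20197 + I*√10587/5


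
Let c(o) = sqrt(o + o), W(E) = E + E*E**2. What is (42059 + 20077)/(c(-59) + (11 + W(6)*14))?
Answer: 193802184/9728279 - 62136*I*sqrt(118)/9728279 ≈ 19.922 - 0.069382*I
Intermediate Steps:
W(E) = E + E**3
c(o) = sqrt(2)*sqrt(o) (c(o) = sqrt(2*o) = sqrt(2)*sqrt(o))
(42059 + 20077)/(c(-59) + (11 + W(6)*14)) = (42059 + 20077)/(sqrt(2)*sqrt(-59) + (11 + (6 + 6**3)*14)) = 62136/(sqrt(2)*(I*sqrt(59)) + (11 + (6 + 216)*14)) = 62136/(I*sqrt(118) + (11 + 222*14)) = 62136/(I*sqrt(118) + (11 + 3108)) = 62136/(I*sqrt(118) + 3119) = 62136/(3119 + I*sqrt(118))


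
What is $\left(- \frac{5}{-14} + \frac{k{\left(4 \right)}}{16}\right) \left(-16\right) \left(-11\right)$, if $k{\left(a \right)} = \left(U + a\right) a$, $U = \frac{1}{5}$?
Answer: $\frac{8668}{35} \approx 247.66$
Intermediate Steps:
$U = \frac{1}{5} \approx 0.2$
$k{\left(a \right)} = a \left(\frac{1}{5} + a\right)$ ($k{\left(a \right)} = \left(\frac{1}{5} + a\right) a = a \left(\frac{1}{5} + a\right)$)
$\left(- \frac{5}{-14} + \frac{k{\left(4 \right)}}{16}\right) \left(-16\right) \left(-11\right) = \left(- \frac{5}{-14} + \frac{4 \left(\frac{1}{5} + 4\right)}{16}\right) \left(-16\right) \left(-11\right) = \left(\left(-5\right) \left(- \frac{1}{14}\right) + 4 \cdot \frac{21}{5} \cdot \frac{1}{16}\right) \left(-16\right) \left(-11\right) = \left(\frac{5}{14} + \frac{84}{5} \cdot \frac{1}{16}\right) \left(-16\right) \left(-11\right) = \left(\frac{5}{14} + \frac{21}{20}\right) \left(-16\right) \left(-11\right) = \frac{197}{140} \left(-16\right) \left(-11\right) = \left(- \frac{788}{35}\right) \left(-11\right) = \frac{8668}{35}$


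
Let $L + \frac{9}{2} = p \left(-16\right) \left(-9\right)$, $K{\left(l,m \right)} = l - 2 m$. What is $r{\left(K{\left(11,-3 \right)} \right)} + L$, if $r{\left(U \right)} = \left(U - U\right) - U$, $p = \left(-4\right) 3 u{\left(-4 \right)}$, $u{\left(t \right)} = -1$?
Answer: $\frac{3413}{2} \approx 1706.5$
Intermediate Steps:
$p = 12$ ($p = \left(-4\right) 3 \left(-1\right) = \left(-12\right) \left(-1\right) = 12$)
$r{\left(U \right)} = - U$ ($r{\left(U \right)} = 0 - U = - U$)
$L = \frac{3447}{2}$ ($L = - \frac{9}{2} + 12 \left(-16\right) \left(-9\right) = - \frac{9}{2} - -1728 = - \frac{9}{2} + 1728 = \frac{3447}{2} \approx 1723.5$)
$r{\left(K{\left(11,-3 \right)} \right)} + L = - (11 - -6) + \frac{3447}{2} = - (11 + 6) + \frac{3447}{2} = \left(-1\right) 17 + \frac{3447}{2} = -17 + \frac{3447}{2} = \frac{3413}{2}$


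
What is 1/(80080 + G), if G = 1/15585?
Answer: 15585/1248046801 ≈ 1.2488e-5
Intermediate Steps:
G = 1/15585 ≈ 6.4164e-5
1/(80080 + G) = 1/(80080 + 1/15585) = 1/(1248046801/15585) = 15585/1248046801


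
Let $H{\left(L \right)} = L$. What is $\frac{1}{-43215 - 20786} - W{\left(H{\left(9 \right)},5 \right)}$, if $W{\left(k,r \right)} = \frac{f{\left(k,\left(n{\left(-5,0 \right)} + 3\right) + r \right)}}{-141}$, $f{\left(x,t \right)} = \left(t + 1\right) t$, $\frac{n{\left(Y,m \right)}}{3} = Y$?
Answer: $\frac{895967}{3008047} \approx 0.29786$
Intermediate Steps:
$n{\left(Y,m \right)} = 3 Y$
$f{\left(x,t \right)} = t \left(1 + t\right)$ ($f{\left(x,t \right)} = \left(1 + t\right) t = t \left(1 + t\right)$)
$W{\left(k,r \right)} = - \frac{\left(-12 + r\right) \left(-11 + r\right)}{141}$ ($W{\left(k,r \right)} = \frac{\left(\left(3 \left(-5\right) + 3\right) + r\right) \left(1 + \left(\left(3 \left(-5\right) + 3\right) + r\right)\right)}{-141} = \left(\left(-15 + 3\right) + r\right) \left(1 + \left(\left(-15 + 3\right) + r\right)\right) \left(- \frac{1}{141}\right) = \left(-12 + r\right) \left(1 + \left(-12 + r\right)\right) \left(- \frac{1}{141}\right) = \left(-12 + r\right) \left(-11 + r\right) \left(- \frac{1}{141}\right) = - \frac{\left(-12 + r\right) \left(-11 + r\right)}{141}$)
$\frac{1}{-43215 - 20786} - W{\left(H{\left(9 \right)},5 \right)} = \frac{1}{-43215 - 20786} - - \frac{\left(-12 + 5\right) \left(-11 + 5\right)}{141} = \frac{1}{-64001} - \left(- \frac{1}{141}\right) \left(-7\right) \left(-6\right) = - \frac{1}{64001} - - \frac{14}{47} = - \frac{1}{64001} + \frac{14}{47} = \frac{895967}{3008047}$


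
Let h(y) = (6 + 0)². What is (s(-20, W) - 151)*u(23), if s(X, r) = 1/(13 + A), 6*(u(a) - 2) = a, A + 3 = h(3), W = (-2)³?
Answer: -81025/92 ≈ -880.71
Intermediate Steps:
h(y) = 36 (h(y) = 6² = 36)
W = -8
A = 33 (A = -3 + 36 = 33)
u(a) = 2 + a/6
s(X, r) = 1/46 (s(X, r) = 1/(13 + 33) = 1/46)
(s(-20, W) - 151)*u(23) = (1/46 - 151)*(2 + (⅙)*23) = -6945*(2 + 23/6)/46 = -6945/46*35/6 = -81025/92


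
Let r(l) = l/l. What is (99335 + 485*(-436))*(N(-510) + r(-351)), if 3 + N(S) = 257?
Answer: -28591875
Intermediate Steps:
r(l) = 1
N(S) = 254 (N(S) = -3 + 257 = 254)
(99335 + 485*(-436))*(N(-510) + r(-351)) = (99335 + 485*(-436))*(254 + 1) = (99335 - 211460)*255 = -112125*255 = -28591875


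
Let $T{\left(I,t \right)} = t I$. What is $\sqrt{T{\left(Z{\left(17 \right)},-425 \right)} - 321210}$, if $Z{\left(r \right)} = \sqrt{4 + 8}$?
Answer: $\sqrt{-321210 - 850 \sqrt{3}} \approx 568.05 i$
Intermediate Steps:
$Z{\left(r \right)} = 2 \sqrt{3}$ ($Z{\left(r \right)} = \sqrt{12} = 2 \sqrt{3}$)
$T{\left(I,t \right)} = I t$
$\sqrt{T{\left(Z{\left(17 \right)},-425 \right)} - 321210} = \sqrt{2 \sqrt{3} \left(-425\right) - 321210} = \sqrt{- 850 \sqrt{3} - 321210} = \sqrt{-321210 - 850 \sqrt{3}}$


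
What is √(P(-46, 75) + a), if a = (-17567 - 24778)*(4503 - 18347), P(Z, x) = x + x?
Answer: √586224330 ≈ 24212.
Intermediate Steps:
P(Z, x) = 2*x
a = 586224180 (a = -42345*(-13844) = 586224180)
√(P(-46, 75) + a) = √(2*75 + 586224180) = √(150 + 586224180) = √586224330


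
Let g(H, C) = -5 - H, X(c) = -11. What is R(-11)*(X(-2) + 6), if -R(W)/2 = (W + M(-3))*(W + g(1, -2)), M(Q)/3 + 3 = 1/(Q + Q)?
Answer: 3485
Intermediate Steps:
M(Q) = -9 + 3/(2*Q) (M(Q) = -9 + 3/(Q + Q) = -9 + 3/((2*Q)) = -9 + 3*(1/(2*Q)) = -9 + 3/(2*Q))
R(W) = -2*(-6 + W)*(-19/2 + W) (R(W) = -2*(W + (-9 + (3/2)/(-3)))*(W + (-5 - 1*1)) = -2*(W + (-9 + (3/2)*(-1/3)))*(W + (-5 - 1)) = -2*(W + (-9 - 1/2))*(W - 6) = -2*(W - 19/2)*(-6 + W) = -2*(-19/2 + W)*(-6 + W) = -2*(-6 + W)*(-19/2 + W))
R(-11)*(X(-2) + 6) = (-114 - 2*(-11)**2 + 31*(-11))*(-11 + 6) = (-114 - 2*121 - 341)*(-5) = (-114 - 242 - 341)*(-5) = -697*(-5) = 3485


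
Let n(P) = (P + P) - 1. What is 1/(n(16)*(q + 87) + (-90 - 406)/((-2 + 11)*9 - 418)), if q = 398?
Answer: 337/5067291 ≈ 6.6505e-5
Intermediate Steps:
n(P) = -1 + 2*P (n(P) = 2*P - 1 = -1 + 2*P)
1/(n(16)*(q + 87) + (-90 - 406)/((-2 + 11)*9 - 418)) = 1/((-1 + 2*16)*(398 + 87) + (-90 - 406)/((-2 + 11)*9 - 418)) = 1/((-1 + 32)*485 - 496/(9*9 - 418)) = 1/(31*485 - 496/(81 - 418)) = 1/(15035 - 496/(-337)) = 1/(15035 - 1/337*(-496)) = 1/(15035 + 496/337) = 1/(5067291/337) = 337/5067291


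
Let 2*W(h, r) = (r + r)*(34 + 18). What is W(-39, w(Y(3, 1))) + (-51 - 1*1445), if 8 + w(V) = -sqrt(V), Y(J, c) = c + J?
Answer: -2016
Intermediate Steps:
Y(J, c) = J + c
w(V) = -8 - sqrt(V)
W(h, r) = 52*r (W(h, r) = ((r + r)*(34 + 18))/2 = ((2*r)*52)/2 = (104*r)/2 = 52*r)
W(-39, w(Y(3, 1))) + (-51 - 1*1445) = 52*(-8 - sqrt(3 + 1)) + (-51 - 1*1445) = 52*(-8 - sqrt(4)) + (-51 - 1445) = 52*(-8 - 1*2) - 1496 = 52*(-8 - 2) - 1496 = 52*(-10) - 1496 = -520 - 1496 = -2016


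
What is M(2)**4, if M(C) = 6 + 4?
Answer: 10000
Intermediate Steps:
M(C) = 10
M(2)**4 = 10**4 = 10000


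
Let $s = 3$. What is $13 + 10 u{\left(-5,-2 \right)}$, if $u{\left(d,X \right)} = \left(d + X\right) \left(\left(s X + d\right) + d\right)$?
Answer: $1133$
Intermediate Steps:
$u{\left(d,X \right)} = \left(X + d\right) \left(2 d + 3 X\right)$ ($u{\left(d,X \right)} = \left(d + X\right) \left(\left(3 X + d\right) + d\right) = \left(X + d\right) \left(\left(d + 3 X\right) + d\right) = \left(X + d\right) \left(2 d + 3 X\right)$)
$13 + 10 u{\left(-5,-2 \right)} = 13 + 10 \left(2 \left(-5\right)^{2} + 3 \left(-2\right)^{2} + 5 \left(-2\right) \left(-5\right)\right) = 13 + 10 \left(2 \cdot 25 + 3 \cdot 4 + 50\right) = 13 + 10 \left(50 + 12 + 50\right) = 13 + 10 \cdot 112 = 13 + 1120 = 1133$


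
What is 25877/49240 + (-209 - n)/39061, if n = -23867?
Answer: 2175701417/1923363640 ≈ 1.1312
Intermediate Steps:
25877/49240 + (-209 - n)/39061 = 25877/49240 + (-209 - 1*(-23867))/39061 = 25877*(1/49240) + (-209 + 23867)*(1/39061) = 25877/49240 + 23658*(1/39061) = 25877/49240 + 23658/39061 = 2175701417/1923363640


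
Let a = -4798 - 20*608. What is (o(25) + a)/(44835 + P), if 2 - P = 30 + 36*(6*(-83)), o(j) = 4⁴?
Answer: -16702/62735 ≈ -0.26623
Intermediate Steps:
o(j) = 256
P = 17900 (P = 2 - (30 + 36*(6*(-83))) = 2 - (30 + 36*(-498)) = 2 - (30 - 17928) = 2 - 1*(-17898) = 2 + 17898 = 17900)
a = -16958 (a = -4798 - 12160 = -16958)
(o(25) + a)/(44835 + P) = (256 - 16958)/(44835 + 17900) = -16702/62735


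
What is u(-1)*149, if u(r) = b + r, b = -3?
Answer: -596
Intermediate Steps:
u(r) = -3 + r
u(-1)*149 = (-3 - 1)*149 = -4*149 = -596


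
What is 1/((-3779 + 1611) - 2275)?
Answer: -1/4443 ≈ -0.00022507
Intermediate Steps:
1/((-3779 + 1611) - 2275) = 1/(-2168 - 2275) = 1/(-4443) = -1/4443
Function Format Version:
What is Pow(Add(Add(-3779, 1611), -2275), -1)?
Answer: Rational(-1, 4443) ≈ -0.00022507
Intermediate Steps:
Pow(Add(Add(-3779, 1611), -2275), -1) = Pow(Add(-2168, -2275), -1) = Pow(-4443, -1) = Rational(-1, 4443)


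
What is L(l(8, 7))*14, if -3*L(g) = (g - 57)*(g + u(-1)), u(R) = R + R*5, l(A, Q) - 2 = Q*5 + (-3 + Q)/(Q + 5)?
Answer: 77644/27 ≈ 2875.7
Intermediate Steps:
l(A, Q) = 2 + 5*Q + (-3 + Q)/(5 + Q) (l(A, Q) = 2 + (Q*5 + (-3 + Q)/(Q + 5)) = 2 + (5*Q + (-3 + Q)/(5 + Q)) = 2 + 5*Q + (-3 + Q)/(5 + Q))
u(R) = 6*R (u(R) = R + 5*R = 6*R)
L(g) = -(-57 + g)*(-6 + g)/3 (L(g) = -(g - 57)*(g + 6*(-1))/3 = -(-57 + g)*(g - 6)/3 = -(-57 + g)*(-6 + g)/3)
L(l(8, 7))*14 = (-114 + 21*((7 + 5*7² + 28*7)/(5 + 7)) - (7 + 5*7² + 28*7)²/(5 + 7)²/3)*14 = (-114 + 21*((7 + 5*49 + 196)/12) - (7 + 5*49 + 196)²/144/3)*14 = (-114 + 21*((7 + 245 + 196)/12) - (7 + 245 + 196)²/144/3)*14 = (-114 + 21*((1/12)*448) - ((1/12)*448)²/3)*14 = (-114 + 21*(112/3) - (112/3)²/3)*14 = (-114 + 784 - ⅓*12544/9)*14 = (-114 + 784 - 12544/27)*14 = (5546/27)*14 = 77644/27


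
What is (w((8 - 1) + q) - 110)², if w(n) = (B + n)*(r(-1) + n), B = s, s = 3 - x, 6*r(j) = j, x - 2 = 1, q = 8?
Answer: 50625/4 ≈ 12656.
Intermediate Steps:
x = 3 (x = 2 + 1 = 3)
r(j) = j/6
s = 0 (s = 3 - 1*3 = 3 - 3 = 0)
B = 0
w(n) = n*(-⅙ + n) (w(n) = (0 + n)*((⅙)*(-1) + n) = n*(-⅙ + n))
(w((8 - 1) + q) - 110)² = (((8 - 1) + 8)*(-⅙ + ((8 - 1) + 8)) - 110)² = ((7 + 8)*(-⅙ + (7 + 8)) - 110)² = (15*(-⅙ + 15) - 110)² = (15*(89/6) - 110)² = (445/2 - 110)² = (225/2)² = 50625/4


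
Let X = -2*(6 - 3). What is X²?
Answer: 36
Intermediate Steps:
X = -6 (X = -2*3 = -6)
X² = (-6)² = 36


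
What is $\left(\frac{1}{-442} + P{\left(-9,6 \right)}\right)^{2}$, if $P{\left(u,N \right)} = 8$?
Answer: $\frac{12496225}{195364} \approx 63.964$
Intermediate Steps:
$\left(\frac{1}{-442} + P{\left(-9,6 \right)}\right)^{2} = \left(\frac{1}{-442} + 8\right)^{2} = \left(- \frac{1}{442} + 8\right)^{2} = \left(\frac{3535}{442}\right)^{2} = \frac{12496225}{195364}$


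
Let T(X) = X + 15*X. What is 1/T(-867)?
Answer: -1/13872 ≈ -7.2088e-5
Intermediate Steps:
T(X) = 16*X
1/T(-867) = 1/(16*(-867)) = 1/(-13872) = -1/13872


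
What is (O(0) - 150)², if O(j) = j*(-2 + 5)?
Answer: 22500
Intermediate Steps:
O(j) = 3*j (O(j) = j*3 = 3*j)
(O(0) - 150)² = (3*0 - 150)² = (0 - 150)² = (-150)² = 22500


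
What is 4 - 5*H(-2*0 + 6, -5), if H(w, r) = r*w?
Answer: 154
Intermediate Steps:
4 - 5*H(-2*0 + 6, -5) = 4 - (-25)*(-2*0 + 6) = 4 - (-25)*(0 + 6) = 4 - (-25)*6 = 4 - 5*(-30) = 4 + 150 = 154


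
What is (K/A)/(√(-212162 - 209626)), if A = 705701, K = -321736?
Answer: 160868*I*√105447/74414053347 ≈ 0.00070199*I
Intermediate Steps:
(K/A)/(√(-212162 - 209626)) = (-321736/705701)/(√(-212162 - 209626)) = (-321736*1/705701)/(√(-421788)) = -321736*(-I*√105447/210894)/705701 = -(-160868)*I*√105447/74414053347 = 160868*I*√105447/74414053347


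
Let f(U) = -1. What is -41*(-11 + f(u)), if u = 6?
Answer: 492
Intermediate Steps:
-41*(-11 + f(u)) = -41*(-11 - 1) = -41*(-12) = 492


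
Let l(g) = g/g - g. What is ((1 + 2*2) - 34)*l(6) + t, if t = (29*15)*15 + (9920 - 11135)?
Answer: 5455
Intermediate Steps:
l(g) = 1 - g
t = 5310 (t = 435*15 - 1215 = 6525 - 1215 = 5310)
((1 + 2*2) - 34)*l(6) + t = ((1 + 2*2) - 34)*(1 - 1*6) + 5310 = ((1 + 4) - 34)*(1 - 6) + 5310 = (5 - 34)*(-5) + 5310 = -29*(-5) + 5310 = 145 + 5310 = 5455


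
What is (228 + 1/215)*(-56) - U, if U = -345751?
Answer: 71591289/215 ≈ 3.3298e+5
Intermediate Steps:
(228 + 1/215)*(-56) - U = (228 + 1/215)*(-56) - 1*(-345751) = (228 + 1/215)*(-56) + 345751 = (49021/215)*(-56) + 345751 = -2745176/215 + 345751 = 71591289/215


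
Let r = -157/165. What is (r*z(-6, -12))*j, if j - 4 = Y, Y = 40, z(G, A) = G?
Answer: 1256/5 ≈ 251.20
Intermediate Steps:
j = 44 (j = 4 + 40 = 44)
r = -157/165 (r = -157*1/165 = -157/165 ≈ -0.95152)
(r*z(-6, -12))*j = -157/165*(-6)*44 = (314/55)*44 = 1256/5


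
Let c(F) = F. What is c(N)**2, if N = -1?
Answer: 1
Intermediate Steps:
c(N)**2 = (-1)**2 = 1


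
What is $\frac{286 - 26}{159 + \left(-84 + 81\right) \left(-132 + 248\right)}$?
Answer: $- \frac{260}{189} \approx -1.3757$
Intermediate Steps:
$\frac{286 - 26}{159 + \left(-84 + 81\right) \left(-132 + 248\right)} = \frac{260}{159 - 348} = \frac{260}{-189} = 260 \left(- \frac{1}{189}\right) = - \frac{260}{189}$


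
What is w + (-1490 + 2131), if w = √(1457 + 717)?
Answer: 641 + √2174 ≈ 687.63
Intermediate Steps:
w = √2174 ≈ 46.626
w + (-1490 + 2131) = √2174 + (-1490 + 2131) = √2174 + 641 = 641 + √2174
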